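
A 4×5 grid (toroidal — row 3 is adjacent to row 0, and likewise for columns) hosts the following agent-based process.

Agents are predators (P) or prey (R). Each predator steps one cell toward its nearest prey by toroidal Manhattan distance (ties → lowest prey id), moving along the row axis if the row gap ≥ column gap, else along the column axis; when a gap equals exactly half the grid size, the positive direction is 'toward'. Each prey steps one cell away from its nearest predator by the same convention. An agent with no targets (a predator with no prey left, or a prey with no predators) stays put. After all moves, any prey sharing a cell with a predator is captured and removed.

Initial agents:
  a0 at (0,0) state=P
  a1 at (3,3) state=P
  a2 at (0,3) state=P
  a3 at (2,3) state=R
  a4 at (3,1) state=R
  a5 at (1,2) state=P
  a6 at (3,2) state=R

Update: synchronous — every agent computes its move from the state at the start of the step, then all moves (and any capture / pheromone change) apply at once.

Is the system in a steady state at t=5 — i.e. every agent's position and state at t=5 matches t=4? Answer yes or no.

t=1: a0@(3,0):P a1@(2,3):P a2@(1,3):P a4@(2,1):R a5@(2,2):P a6@(3,1):R
t=2: a0@(3,1):P a1@(2,2):P a2@(1,2):P a4@(2,0):R a5@(2,1):P a6@(3,2):R
t=3: a0@(3,2):P a1@(3,2):P a2@(2,2):P a4@(2,4):R a5@(2,0):P a6@(3,3):R
t=4: a0@(3,3):P a1@(3,3):P a2@(2,3):P a5@(2,4):P a6@(3,4):R
t=5: a0@(3,4):P a1@(3,4):P a2@(3,3):P a5@(3,4):P a6@(3,0):R

no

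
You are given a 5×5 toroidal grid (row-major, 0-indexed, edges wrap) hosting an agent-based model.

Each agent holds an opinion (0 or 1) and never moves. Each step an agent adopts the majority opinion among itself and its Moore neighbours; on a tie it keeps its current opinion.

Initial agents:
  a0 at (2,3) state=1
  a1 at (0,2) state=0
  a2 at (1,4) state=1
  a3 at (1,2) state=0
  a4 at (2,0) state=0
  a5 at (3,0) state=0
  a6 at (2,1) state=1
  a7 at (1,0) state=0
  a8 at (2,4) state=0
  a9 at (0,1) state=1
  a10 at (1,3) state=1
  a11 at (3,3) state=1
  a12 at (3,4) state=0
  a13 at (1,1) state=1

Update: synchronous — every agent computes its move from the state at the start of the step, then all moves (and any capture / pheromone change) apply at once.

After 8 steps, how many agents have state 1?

8

t=1: a0@(2,3):1 a1@(0,2):1 a2@(1,4):1 a3@(1,2):1 a4@(2,0):0 a5@(3,0):0 a6@(2,1):0 a7@(1,0):1 a8@(2,4):0 a9@(0,1):0 a10@(1,3):1 a11@(3,3):1 a12@(3,4):0 a13@(1,1):0
t=2: a0@(2,3):1 a1@(0,2):1 a2@(1,4):1 a3@(1,2):1 a4@(2,0):0 a5@(3,0):0 a6@(2,1):0 a7@(1,0):0 a8@(2,4):1 a9@(0,1):1 a10@(1,3):1 a11@(3,3):1 a12@(3,4):0 a13@(1,1):0
t=3: (unchanged — steady state)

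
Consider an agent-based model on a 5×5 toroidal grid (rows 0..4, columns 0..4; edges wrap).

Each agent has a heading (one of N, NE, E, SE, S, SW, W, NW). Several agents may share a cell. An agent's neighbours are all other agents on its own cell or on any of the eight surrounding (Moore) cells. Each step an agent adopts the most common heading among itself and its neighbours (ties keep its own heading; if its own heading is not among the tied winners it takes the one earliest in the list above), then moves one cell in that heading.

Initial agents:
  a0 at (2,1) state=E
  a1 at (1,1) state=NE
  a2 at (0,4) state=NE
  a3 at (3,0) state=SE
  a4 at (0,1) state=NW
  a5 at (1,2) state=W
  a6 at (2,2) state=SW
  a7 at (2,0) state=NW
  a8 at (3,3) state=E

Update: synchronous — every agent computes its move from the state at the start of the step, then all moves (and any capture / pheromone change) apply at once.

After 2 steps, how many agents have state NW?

5

t=1: a0@(2,2):E a1@(0,0):NW a2@(4,0):NE a3@(4,1):SE a4@(4,0):NW a5@(1,1):W a6@(2,3):E a7@(1,4):NW a8@(3,4):E
t=2: a0@(2,3):E a1@(4,4):NW a2@(3,4):NW a3@(3,0):NW a4@(3,4):NW a5@(1,0):W a6@(2,4):E a7@(0,3):NW a8@(3,0):E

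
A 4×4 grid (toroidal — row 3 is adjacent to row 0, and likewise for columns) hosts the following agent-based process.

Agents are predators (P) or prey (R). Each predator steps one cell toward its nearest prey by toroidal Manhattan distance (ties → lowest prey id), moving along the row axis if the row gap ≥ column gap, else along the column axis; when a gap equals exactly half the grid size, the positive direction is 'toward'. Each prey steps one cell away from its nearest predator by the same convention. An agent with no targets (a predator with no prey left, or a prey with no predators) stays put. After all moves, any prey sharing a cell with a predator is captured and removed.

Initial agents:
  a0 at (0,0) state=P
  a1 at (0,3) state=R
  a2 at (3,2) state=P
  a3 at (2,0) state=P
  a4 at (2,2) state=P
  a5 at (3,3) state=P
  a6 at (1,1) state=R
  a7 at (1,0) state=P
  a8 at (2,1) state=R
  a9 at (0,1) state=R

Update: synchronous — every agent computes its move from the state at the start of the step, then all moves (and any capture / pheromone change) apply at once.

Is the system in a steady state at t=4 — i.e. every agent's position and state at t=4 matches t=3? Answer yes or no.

t=1: a0@(0,3):P a2@(0,2):P a3@(2,1):P a4@(2,1):P a5@(0,3):P a6@(1,2):R a7@(1,1):P a8@(2,2):R
t=2: a0@(1,3):P a2@(1,2):P a3@(2,2):P a4@(2,2):P a5@(1,3):P a7@(1,2):P a8@(2,3):R
t=3: a0@(2,3):P a2@(2,2):P a3@(2,3):P a4@(2,3):P a5@(2,3):P a7@(2,2):P a8@(3,3):R
t=4: a0@(3,3):P a2@(3,2):P a3@(3,3):P a4@(3,3):P a5@(3,3):P a7@(3,2):P a8@(0,3):R

no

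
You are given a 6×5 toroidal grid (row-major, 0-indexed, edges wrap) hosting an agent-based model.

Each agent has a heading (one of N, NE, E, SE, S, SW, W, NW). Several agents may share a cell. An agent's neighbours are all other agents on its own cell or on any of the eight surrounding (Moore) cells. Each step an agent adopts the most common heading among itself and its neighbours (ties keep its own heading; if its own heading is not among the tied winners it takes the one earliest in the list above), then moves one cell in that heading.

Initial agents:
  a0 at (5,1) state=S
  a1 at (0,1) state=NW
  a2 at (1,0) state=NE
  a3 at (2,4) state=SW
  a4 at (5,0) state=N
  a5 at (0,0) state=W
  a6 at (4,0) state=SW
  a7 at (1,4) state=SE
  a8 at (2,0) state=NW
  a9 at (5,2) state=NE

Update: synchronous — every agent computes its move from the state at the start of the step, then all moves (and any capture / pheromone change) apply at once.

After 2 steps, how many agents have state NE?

2

t=1: a0@(0,1):S a1@(5,2):NE a2@(0,4):NW a3@(3,3):SW a4@(4,0):N a5@(0,4):W a6@(5,4):SW a7@(2,0):SE a8@(1,4):NW a9@(4,3):NE
t=2: a0@(1,1):S a1@(4,3):NE a2@(5,3):NW a3@(4,2):SW a4@(3,0):N a5@(5,3):NW a6@(0,3):SW a7@(3,1):SE a8@(0,3):NW a9@(3,4):NE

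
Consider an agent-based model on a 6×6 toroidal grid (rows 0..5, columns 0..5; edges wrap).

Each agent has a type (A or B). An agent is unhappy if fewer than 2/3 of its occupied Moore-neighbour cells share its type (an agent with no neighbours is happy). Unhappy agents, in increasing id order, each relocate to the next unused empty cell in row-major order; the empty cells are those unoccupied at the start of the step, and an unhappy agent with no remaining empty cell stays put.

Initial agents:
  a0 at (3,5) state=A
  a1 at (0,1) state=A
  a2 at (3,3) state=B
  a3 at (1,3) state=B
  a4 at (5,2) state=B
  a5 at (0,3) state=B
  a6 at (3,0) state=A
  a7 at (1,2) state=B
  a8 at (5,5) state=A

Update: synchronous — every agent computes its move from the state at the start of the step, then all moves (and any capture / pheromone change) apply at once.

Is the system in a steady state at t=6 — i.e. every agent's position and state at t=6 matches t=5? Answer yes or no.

yes

t=1: a0@(3,5):A a1@(0,0):A a2@(3,3):B a3@(1,3):B a4@(0,2):B a5@(0,3):B a6@(3,0):A a7@(1,2):B a8@(5,5):A
t=2: (unchanged — steady state)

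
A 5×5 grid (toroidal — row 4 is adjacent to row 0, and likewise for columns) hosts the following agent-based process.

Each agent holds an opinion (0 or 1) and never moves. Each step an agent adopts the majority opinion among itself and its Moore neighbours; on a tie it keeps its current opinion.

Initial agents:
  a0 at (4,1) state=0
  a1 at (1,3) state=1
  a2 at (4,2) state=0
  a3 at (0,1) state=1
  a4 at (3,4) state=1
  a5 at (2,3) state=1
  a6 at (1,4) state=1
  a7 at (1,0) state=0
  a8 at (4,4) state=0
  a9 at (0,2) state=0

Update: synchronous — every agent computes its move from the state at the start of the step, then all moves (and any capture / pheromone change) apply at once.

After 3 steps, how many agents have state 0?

t=1: a0@(4,1):0 a1@(1,3):1 a2@(4,2):0 a3@(0,1):0 a4@(3,4):1 a5@(2,3):1 a6@(1,4):1 a7@(1,0):1 a8@(4,4):0 a9@(0,2):0
t=2: (unchanged — steady state)

5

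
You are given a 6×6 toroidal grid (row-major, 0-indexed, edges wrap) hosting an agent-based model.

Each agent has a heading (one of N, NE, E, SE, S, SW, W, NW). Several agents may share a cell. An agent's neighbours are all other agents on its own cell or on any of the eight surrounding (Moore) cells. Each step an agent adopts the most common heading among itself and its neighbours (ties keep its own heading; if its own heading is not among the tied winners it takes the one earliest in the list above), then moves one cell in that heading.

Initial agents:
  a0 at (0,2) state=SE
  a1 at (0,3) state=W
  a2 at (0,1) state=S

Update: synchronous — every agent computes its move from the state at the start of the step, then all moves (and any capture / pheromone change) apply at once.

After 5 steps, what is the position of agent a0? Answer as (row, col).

t=1: a0@(1,3):SE a1@(0,2):W a2@(1,1):S
t=2: a0@(2,4):SE a1@(0,1):W a2@(2,1):S
t=3: a0@(3,5):SE a1@(0,0):W a2@(3,1):S
t=4: a0@(4,0):SE a1@(0,5):W a2@(4,1):S
t=5: a0@(5,1):SE a1@(0,4):W a2@(5,1):S

(5, 1)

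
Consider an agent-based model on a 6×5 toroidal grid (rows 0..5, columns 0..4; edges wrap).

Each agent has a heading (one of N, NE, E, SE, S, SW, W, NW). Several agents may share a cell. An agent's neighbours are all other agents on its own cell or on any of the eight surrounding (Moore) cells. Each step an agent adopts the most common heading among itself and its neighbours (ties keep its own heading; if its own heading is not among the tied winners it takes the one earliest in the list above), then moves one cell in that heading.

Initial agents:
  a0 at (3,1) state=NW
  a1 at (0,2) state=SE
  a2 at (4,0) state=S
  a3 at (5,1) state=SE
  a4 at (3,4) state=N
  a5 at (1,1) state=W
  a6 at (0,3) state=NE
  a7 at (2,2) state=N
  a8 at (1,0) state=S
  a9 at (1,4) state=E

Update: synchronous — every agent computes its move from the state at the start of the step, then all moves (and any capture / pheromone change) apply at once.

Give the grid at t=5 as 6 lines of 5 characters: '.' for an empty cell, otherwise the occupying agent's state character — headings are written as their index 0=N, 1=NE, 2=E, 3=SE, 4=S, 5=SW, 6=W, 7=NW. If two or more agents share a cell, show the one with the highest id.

t=1: a0@(2,0):NW a1@(1,3):SE a2@(5,0):S a3@(0,2):SE a4@(2,4):N a5@(1,0):W a6@(5,4):NE a7@(1,2):N a8@(2,0):S a9@(1,0):E
t=2: a0@(1,4):NW a1@(2,4):SE a2@(0,0):S a3@(1,3):SE a4@(1,4):N a5@(1,4):W a6@(4,0):NE a7@(2,3):SE a8@(3,0):S a9@(1,1):E
t=3: a0@(2,0):SE a1@(3,0):SE a2@(1,0):S a3@(2,4):SE a4@(2,0):SE a5@(2,0):SE a6@(3,1):NE a7@(3,4):SE a8@(4,0):S a9@(1,2):E
t=4: a0@(3,1):SE a1@(4,1):SE a2@(2,1):SE a3@(3,0):SE a4@(3,1):SE a5@(3,1):SE a6@(4,2):SE a7@(4,0):SE a8@(5,1):SE a9@(1,3):E
t=5: a0@(4,2):SE a1@(5,2):SE a2@(3,2):SE a3@(4,1):SE a4@(4,2):SE a5@(4,2):SE a6@(5,3):SE a7@(5,1):SE a8@(0,2):SE a9@(1,4):E

..3..
....2
.....
..3..
.33..
.333.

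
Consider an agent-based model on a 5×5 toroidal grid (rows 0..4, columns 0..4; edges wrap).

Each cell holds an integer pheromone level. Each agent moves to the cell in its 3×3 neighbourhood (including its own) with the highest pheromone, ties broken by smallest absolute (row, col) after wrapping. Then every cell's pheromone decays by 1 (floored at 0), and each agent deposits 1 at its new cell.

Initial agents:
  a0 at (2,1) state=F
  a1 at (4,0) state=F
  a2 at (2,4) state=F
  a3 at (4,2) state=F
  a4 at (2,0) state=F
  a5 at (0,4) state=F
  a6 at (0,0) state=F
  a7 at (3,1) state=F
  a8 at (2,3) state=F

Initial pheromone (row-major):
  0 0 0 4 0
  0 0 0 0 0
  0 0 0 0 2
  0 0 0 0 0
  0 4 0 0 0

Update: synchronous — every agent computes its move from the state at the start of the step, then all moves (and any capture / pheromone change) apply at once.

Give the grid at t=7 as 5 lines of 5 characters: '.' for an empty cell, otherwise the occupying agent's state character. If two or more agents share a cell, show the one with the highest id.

...F.
.....
....F
.....
.F...

t=1: a0@(1,0) a1@(4,1) a2@(2,4) a3@(0,3) a4@(2,4) a5@(0,3) a6@(4,1) a7@(4,1) a8@(2,4) | pheromone: 0 0 0 5 0 / 1 0 0 0 0 / 0 0 0 0 4 / 0 0 0 0 0 / 0 6 0 0 0
t=2: a0@(2,4) a1@(4,1) a2@(2,4) a3@(0,3) a4@(2,4) a5@(0,3) a6@(4,1) a7@(4,1) a8@(2,4) | pheromone: 0 0 0 6 0 / 0 0 0 0 0 / 0 0 0 0 7 / 0 0 0 0 0 / 0 8 0 0 0
t=3: a0@(2,4) a1@(4,1) a2@(2,4) a3@(0,3) a4@(2,4) a5@(0,3) a6@(4,1) a7@(4,1) a8@(2,4) | pheromone: 0 0 0 7 0 / 0 0 0 0 0 / 0 0 0 0 10 / 0 0 0 0 0 / 0 10 0 0 0
t=4: a0@(2,4) a1@(4,1) a2@(2,4) a3@(0,3) a4@(2,4) a5@(0,3) a6@(4,1) a7@(4,1) a8@(2,4) | pheromone: 0 0 0 8 0 / 0 0 0 0 0 / 0 0 0 0 13 / 0 0 0 0 0 / 0 12 0 0 0
t=5: a0@(2,4) a1@(4,1) a2@(2,4) a3@(0,3) a4@(2,4) a5@(0,3) a6@(4,1) a7@(4,1) a8@(2,4) | pheromone: 0 0 0 9 0 / 0 0 0 0 0 / 0 0 0 0 16 / 0 0 0 0 0 / 0 14 0 0 0
t=6: a0@(2,4) a1@(4,1) a2@(2,4) a3@(0,3) a4@(2,4) a5@(0,3) a6@(4,1) a7@(4,1) a8@(2,4) | pheromone: 0 0 0 10 0 / 0 0 0 0 0 / 0 0 0 0 19 / 0 0 0 0 0 / 0 16 0 0 0
t=7: a0@(2,4) a1@(4,1) a2@(2,4) a3@(0,3) a4@(2,4) a5@(0,3) a6@(4,1) a7@(4,1) a8@(2,4) | pheromone: 0 0 0 11 0 / 0 0 0 0 0 / 0 0 0 0 22 / 0 0 0 0 0 / 0 18 0 0 0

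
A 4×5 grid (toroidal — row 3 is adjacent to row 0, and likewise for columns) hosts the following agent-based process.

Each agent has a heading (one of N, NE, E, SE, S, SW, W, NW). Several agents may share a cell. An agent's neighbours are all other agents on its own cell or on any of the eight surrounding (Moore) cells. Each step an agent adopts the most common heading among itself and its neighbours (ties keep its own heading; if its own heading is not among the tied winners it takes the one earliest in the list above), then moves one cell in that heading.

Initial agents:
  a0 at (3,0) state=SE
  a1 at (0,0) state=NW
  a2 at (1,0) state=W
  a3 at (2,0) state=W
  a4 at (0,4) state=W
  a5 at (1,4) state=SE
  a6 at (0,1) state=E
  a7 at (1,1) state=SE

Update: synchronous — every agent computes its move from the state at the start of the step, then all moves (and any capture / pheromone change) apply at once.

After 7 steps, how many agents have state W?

8

t=1: a0@(3,4):W a1@(1,1):SE a2@(1,4):W a3@(3,1):SE a4@(0,3):W a5@(1,3):W a6@(1,2):SE a7@(1,0):W
t=2: a0@(3,3):W a1@(2,2):SE a2@(1,3):W a3@(0,2):SE a4@(0,2):W a5@(1,2):W a6@(2,3):SE a7@(1,4):W
t=3: a0@(0,4):SE a1@(2,1):W a2@(1,2):W a3@(0,1):W a4@(0,1):W a5@(1,1):W a6@(2,2):W a7@(1,3):W
t=4: a0@(1,0):SE a1@(2,0):W a2@(1,1):W a3@(0,0):W a4@(0,0):W a5@(1,0):W a6@(2,1):W a7@(1,2):W
t=5: a0@(1,4):W a1@(2,4):W a2@(1,0):W a3@(0,4):W a4@(0,4):W a5@(1,4):W a6@(2,0):W a7@(1,1):W
t=6: a0@(1,3):W a1@(2,3):W a2@(1,4):W a3@(0,3):W a4@(0,3):W a5@(1,3):W a6@(2,4):W a7@(1,0):W
t=7: a0@(1,2):W a1@(2,2):W a2@(1,3):W a3@(0,2):W a4@(0,2):W a5@(1,2):W a6@(2,3):W a7@(1,4):W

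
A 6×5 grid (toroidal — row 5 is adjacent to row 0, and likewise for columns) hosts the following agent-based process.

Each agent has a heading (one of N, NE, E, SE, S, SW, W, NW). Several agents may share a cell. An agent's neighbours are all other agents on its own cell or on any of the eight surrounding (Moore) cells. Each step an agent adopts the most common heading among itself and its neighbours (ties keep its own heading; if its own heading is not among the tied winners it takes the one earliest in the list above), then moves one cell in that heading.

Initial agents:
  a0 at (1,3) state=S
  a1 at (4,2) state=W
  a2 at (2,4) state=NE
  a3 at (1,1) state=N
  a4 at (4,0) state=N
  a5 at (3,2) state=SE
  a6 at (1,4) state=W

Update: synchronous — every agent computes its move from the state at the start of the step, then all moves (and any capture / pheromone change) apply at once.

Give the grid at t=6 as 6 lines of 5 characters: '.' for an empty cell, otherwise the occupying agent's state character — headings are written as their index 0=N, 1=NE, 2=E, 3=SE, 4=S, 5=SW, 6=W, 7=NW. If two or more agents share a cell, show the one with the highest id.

t=1: a0@(2,3):S a1@(4,1):W a2@(1,0):NE a3@(0,1):N a4@(3,0):N a5@(4,3):SE a6@(1,3):W
t=2: a0@(3,3):S a1@(4,0):W a2@(0,1):NE a3@(5,1):N a4@(2,0):N a5@(5,4):SE a6@(1,2):W
t=3: a0@(4,3):S a1@(4,4):W a2@(5,2):NE a3@(4,1):N a4@(1,0):N a5@(0,0):SE a6@(1,1):W
t=4: a0@(5,3):S a1@(4,3):W a2@(4,3):NE a3@(3,1):N a4@(0,0):N a5@(1,1):SE a6@(1,0):W
t=5: a0@(0,3):S a1@(4,2):W a2@(3,4):NE a3@(2,1):N a4@(5,0):N a5@(2,2):SE a6@(1,4):W
t=6: a0@(1,3):S a1@(4,1):W a2@(2,0):NE a3@(1,1):N a4@(4,0):N a5@(3,3):SE a6@(1,3):W

.....
.0.6.
1....
...3.
06...
.....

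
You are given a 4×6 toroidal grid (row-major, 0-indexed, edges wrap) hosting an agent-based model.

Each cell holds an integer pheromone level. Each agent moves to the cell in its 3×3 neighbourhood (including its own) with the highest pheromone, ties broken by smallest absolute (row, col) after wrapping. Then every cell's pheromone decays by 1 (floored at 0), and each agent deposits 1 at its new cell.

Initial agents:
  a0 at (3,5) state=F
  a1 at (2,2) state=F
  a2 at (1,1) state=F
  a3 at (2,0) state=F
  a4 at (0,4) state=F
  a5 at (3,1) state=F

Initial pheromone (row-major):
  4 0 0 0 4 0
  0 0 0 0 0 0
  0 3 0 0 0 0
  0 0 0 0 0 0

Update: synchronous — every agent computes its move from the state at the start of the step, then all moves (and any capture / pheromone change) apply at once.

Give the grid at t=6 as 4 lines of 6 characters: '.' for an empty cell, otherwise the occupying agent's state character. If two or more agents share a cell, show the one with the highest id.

t=1: a0@(0,0) a1@(2,1) a2@(0,0) a3@(2,1) a4@(0,4) a5@(0,0) | pheromone: 6 0 0 0 4 0 / 0 0 0 0 0 0 / 0 4 0 0 0 0 / 0 0 0 0 0 0
t=2: a0@(0,0) a1@(2,1) a2@(0,0) a3@(2,1) a4@(0,4) a5@(0,0) | pheromone: 8 0 0 0 4 0 / 0 0 0 0 0 0 / 0 5 0 0 0 0 / 0 0 0 0 0 0
t=3: a0@(0,0) a1@(2,1) a2@(0,0) a3@(2,1) a4@(0,4) a5@(0,0) | pheromone: 10 0 0 0 4 0 / 0 0 0 0 0 0 / 0 6 0 0 0 0 / 0 0 0 0 0 0
t=4: a0@(0,0) a1@(2,1) a2@(0,0) a3@(2,1) a4@(0,4) a5@(0,0) | pheromone: 12 0 0 0 4 0 / 0 0 0 0 0 0 / 0 7 0 0 0 0 / 0 0 0 0 0 0
t=5: a0@(0,0) a1@(2,1) a2@(0,0) a3@(2,1) a4@(0,4) a5@(0,0) | pheromone: 14 0 0 0 4 0 / 0 0 0 0 0 0 / 0 8 0 0 0 0 / 0 0 0 0 0 0
t=6: a0@(0,0) a1@(2,1) a2@(0,0) a3@(2,1) a4@(0,4) a5@(0,0) | pheromone: 16 0 0 0 4 0 / 0 0 0 0 0 0 / 0 9 0 0 0 0 / 0 0 0 0 0 0

F...F.
......
.F....
......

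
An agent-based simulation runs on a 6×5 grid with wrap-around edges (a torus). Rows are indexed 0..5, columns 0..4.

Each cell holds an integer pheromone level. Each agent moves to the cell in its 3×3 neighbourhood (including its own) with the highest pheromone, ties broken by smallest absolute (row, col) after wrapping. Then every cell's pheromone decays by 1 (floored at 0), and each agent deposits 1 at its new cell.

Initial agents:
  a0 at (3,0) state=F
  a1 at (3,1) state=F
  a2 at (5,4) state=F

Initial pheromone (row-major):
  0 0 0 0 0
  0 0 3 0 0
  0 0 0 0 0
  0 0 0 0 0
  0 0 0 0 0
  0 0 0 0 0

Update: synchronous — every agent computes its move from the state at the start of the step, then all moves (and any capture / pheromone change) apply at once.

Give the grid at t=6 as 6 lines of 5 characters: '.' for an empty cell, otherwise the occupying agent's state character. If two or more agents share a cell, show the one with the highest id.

F....
.....
F....
.....
.....
.....

t=1: a0@(2,0) a1@(2,0) a2@(0,0) | pheromone: 1 0 0 0 0 / 0 0 2 0 0 / 2 0 0 0 0 / 0 0 0 0 0 / 0 0 0 0 0 / 0 0 0 0 0
t=2: a0@(2,0) a1@(2,0) a2@(0,0) | pheromone: 1 0 0 0 0 / 0 0 1 0 0 / 3 0 0 0 0 / 0 0 0 0 0 / 0 0 0 0 0 / 0 0 0 0 0
t=3: a0@(2,0) a1@(2,0) a2@(0,0) | pheromone: 1 0 0 0 0 / 0 0 0 0 0 / 4 0 0 0 0 / 0 0 0 0 0 / 0 0 0 0 0 / 0 0 0 0 0
t=4: a0@(2,0) a1@(2,0) a2@(0,0) | pheromone: 1 0 0 0 0 / 0 0 0 0 0 / 5 0 0 0 0 / 0 0 0 0 0 / 0 0 0 0 0 / 0 0 0 0 0
t=5: a0@(2,0) a1@(2,0) a2@(0,0) | pheromone: 1 0 0 0 0 / 0 0 0 0 0 / 6 0 0 0 0 / 0 0 0 0 0 / 0 0 0 0 0 / 0 0 0 0 0
t=6: a0@(2,0) a1@(2,0) a2@(0,0) | pheromone: 1 0 0 0 0 / 0 0 0 0 0 / 7 0 0 0 0 / 0 0 0 0 0 / 0 0 0 0 0 / 0 0 0 0 0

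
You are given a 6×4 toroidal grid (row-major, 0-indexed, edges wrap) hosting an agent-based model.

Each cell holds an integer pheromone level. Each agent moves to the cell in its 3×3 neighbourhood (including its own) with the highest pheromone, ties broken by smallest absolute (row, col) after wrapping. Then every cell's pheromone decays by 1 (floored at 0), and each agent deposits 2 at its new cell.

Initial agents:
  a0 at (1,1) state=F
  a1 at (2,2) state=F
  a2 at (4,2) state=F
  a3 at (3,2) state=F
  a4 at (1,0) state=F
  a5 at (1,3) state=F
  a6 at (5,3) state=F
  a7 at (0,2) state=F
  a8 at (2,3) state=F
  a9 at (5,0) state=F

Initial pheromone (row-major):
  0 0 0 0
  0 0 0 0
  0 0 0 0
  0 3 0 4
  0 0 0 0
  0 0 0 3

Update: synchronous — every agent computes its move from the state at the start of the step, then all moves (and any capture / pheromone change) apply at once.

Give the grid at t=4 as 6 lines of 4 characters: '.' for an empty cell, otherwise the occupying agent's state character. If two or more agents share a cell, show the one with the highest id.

....
....
....
...F
....
...F

t=1: a0@(0,0) a1@(3,3) a2@(3,3) a3@(3,3) a4@(0,0) a5@(0,0) a6@(5,3) a7@(5,3) a8@(3,3) a9@(5,3) | pheromone: 6 0 0 0 / 0 0 0 0 / 0 0 0 0 / 0 2 0 11 / 0 0 0 0 / 0 0 0 8
t=2: a0@(5,3) a1@(3,3) a2@(3,3) a3@(3,3) a4@(5,3) a5@(5,3) a6@(5,3) a7@(5,3) a8@(3,3) a9@(5,3) | pheromone: 5 0 0 0 / 0 0 0 0 / 0 0 0 0 / 0 1 0 18 / 0 0 0 0 / 0 0 0 19
t=3: a0@(5,3) a1@(3,3) a2@(3,3) a3@(3,3) a4@(5,3) a5@(5,3) a6@(5,3) a7@(5,3) a8@(3,3) a9@(5,3) | pheromone: 4 0 0 0 / 0 0 0 0 / 0 0 0 0 / 0 0 0 25 / 0 0 0 0 / 0 0 0 30
t=4: a0@(5,3) a1@(3,3) a2@(3,3) a3@(3,3) a4@(5,3) a5@(5,3) a6@(5,3) a7@(5,3) a8@(3,3) a9@(5,3) | pheromone: 3 0 0 0 / 0 0 0 0 / 0 0 0 0 / 0 0 0 32 / 0 0 0 0 / 0 0 0 41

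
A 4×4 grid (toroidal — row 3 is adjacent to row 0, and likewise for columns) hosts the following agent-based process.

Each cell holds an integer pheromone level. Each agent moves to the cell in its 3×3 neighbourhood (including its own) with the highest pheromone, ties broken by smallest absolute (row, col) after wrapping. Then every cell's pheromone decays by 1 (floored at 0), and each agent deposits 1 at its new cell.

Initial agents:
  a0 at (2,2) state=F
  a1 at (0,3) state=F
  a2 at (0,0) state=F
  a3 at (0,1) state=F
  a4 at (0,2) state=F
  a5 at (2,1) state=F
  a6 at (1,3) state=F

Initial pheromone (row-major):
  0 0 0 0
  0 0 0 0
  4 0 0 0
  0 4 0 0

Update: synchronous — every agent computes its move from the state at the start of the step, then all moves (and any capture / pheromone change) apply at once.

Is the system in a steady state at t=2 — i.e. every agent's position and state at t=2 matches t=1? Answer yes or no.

t=1: a0@(3,1) a1@(0,0) a2@(3,1) a3@(3,1) a4@(3,1) a5@(2,0) a6@(2,0) | pheromone: 1 0 0 0 / 0 0 0 0 / 5 0 0 0 / 0 7 0 0
t=2: a0@(3,1) a1@(3,1) a2@(3,1) a3@(3,1) a4@(3,1) a5@(3,1) a6@(3,1) | pheromone: 0 0 0 0 / 0 0 0 0 / 4 0 0 0 / 0 13 0 0

no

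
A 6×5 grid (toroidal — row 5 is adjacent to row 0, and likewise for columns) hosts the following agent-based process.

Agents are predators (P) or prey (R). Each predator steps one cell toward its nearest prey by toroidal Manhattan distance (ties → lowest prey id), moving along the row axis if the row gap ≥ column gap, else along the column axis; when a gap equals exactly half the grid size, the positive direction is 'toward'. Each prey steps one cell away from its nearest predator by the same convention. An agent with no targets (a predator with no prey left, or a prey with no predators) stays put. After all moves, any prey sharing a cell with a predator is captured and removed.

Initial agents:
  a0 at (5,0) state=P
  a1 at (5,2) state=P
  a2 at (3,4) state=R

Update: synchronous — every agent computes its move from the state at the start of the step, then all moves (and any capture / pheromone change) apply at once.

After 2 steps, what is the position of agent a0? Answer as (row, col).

t=1: a0@(4,0):P a1@(4,2):P a2@(2,4):R
t=2: a0@(3,0):P a1@(3,2):P a2@(1,4):R

(3, 0)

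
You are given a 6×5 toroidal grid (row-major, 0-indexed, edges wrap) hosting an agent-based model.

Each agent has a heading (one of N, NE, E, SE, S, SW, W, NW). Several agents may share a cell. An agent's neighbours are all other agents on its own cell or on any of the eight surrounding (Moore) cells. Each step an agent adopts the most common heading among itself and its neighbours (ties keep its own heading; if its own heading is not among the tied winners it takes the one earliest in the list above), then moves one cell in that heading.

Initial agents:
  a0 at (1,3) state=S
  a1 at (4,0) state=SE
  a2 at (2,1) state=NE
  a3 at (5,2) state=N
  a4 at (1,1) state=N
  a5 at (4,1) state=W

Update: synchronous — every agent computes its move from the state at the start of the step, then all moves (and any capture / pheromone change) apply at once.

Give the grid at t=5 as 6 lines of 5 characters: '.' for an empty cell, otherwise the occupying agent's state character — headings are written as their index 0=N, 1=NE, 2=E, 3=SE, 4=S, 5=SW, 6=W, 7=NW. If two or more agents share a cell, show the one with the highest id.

..04.
.0...
.0...
.1...
.6...
.....

t=1: a0@(2,3):S a1@(5,1):SE a2@(1,2):NE a3@(4,2):N a4@(0,1):N a5@(4,0):W
t=2: a0@(3,3):S a1@(4,1):N a2@(0,3):NE a3@(3,2):N a4@(5,1):N a5@(4,4):W
t=3: a0@(4,3):S a1@(3,1):N a2@(5,4):NE a3@(2,2):N a4@(4,1):N a5@(4,3):W
t=4: a0@(5,3):S a1@(2,1):N a2@(4,0):NE a3@(1,2):N a4@(3,1):N a5@(4,2):W
t=5: a0@(0,3):S a1@(1,1):N a2@(3,1):NE a3@(0,2):N a4@(2,1):N a5@(4,1):W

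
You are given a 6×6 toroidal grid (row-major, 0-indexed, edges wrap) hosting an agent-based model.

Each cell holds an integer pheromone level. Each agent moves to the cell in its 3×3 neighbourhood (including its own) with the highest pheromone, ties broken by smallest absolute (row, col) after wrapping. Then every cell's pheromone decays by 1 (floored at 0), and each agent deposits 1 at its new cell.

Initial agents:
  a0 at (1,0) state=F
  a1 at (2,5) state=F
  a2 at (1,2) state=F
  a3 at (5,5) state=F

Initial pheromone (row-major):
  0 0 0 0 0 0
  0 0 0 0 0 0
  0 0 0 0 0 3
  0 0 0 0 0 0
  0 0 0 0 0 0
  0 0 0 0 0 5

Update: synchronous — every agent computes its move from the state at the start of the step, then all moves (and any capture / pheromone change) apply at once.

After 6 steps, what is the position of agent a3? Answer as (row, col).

(5, 5)

t=1: a0@(2,5) a1@(2,5) a2@(0,1) a3@(5,5) | pheromone: 0 1 0 0 0 0 / 0 0 0 0 0 0 / 0 0 0 0 0 4 / 0 0 0 0 0 0 / 0 0 0 0 0 0 / 0 0 0 0 0 5
t=2: a0@(2,5) a1@(2,5) a2@(0,1) a3@(5,5) | pheromone: 0 1 0 0 0 0 / 0 0 0 0 0 0 / 0 0 0 0 0 5 / 0 0 0 0 0 0 / 0 0 0 0 0 0 / 0 0 0 0 0 5
t=3: a0@(2,5) a1@(2,5) a2@(0,1) a3@(5,5) | pheromone: 0 1 0 0 0 0 / 0 0 0 0 0 0 / 0 0 0 0 0 6 / 0 0 0 0 0 0 / 0 0 0 0 0 0 / 0 0 0 0 0 5
t=4: a0@(2,5) a1@(2,5) a2@(0,1) a3@(5,5) | pheromone: 0 1 0 0 0 0 / 0 0 0 0 0 0 / 0 0 0 0 0 7 / 0 0 0 0 0 0 / 0 0 0 0 0 0 / 0 0 0 0 0 5
t=5: a0@(2,5) a1@(2,5) a2@(0,1) a3@(5,5) | pheromone: 0 1 0 0 0 0 / 0 0 0 0 0 0 / 0 0 0 0 0 8 / 0 0 0 0 0 0 / 0 0 0 0 0 0 / 0 0 0 0 0 5
t=6: a0@(2,5) a1@(2,5) a2@(0,1) a3@(5,5) | pheromone: 0 1 0 0 0 0 / 0 0 0 0 0 0 / 0 0 0 0 0 9 / 0 0 0 0 0 0 / 0 0 0 0 0 0 / 0 0 0 0 0 5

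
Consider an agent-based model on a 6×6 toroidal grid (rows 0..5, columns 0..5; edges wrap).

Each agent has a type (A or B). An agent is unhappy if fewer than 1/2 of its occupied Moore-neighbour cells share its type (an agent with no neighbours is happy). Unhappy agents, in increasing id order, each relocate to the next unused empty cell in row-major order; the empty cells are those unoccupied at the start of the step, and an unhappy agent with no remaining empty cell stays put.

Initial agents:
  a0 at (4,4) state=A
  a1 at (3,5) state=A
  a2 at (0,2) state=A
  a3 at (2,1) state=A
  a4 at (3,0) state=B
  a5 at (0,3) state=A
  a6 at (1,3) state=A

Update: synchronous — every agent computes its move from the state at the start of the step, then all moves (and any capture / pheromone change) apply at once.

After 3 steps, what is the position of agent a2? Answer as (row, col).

t=1: a0@(4,4):A a1@(3,5):A a2@(0,2):A a3@(0,0):A a4@(0,1):B a5@(0,3):A a6@(1,3):A
t=2: a0@(4,4):A a1@(3,5):A a2@(0,2):A a3@(0,4):A a4@(0,5):B a5@(0,3):A a6@(1,3):A
t=3: a0@(4,4):A a1@(3,5):A a2@(0,2):A a3@(0,4):A a4@(0,0):B a5@(0,3):A a6@(1,3):A

(0, 2)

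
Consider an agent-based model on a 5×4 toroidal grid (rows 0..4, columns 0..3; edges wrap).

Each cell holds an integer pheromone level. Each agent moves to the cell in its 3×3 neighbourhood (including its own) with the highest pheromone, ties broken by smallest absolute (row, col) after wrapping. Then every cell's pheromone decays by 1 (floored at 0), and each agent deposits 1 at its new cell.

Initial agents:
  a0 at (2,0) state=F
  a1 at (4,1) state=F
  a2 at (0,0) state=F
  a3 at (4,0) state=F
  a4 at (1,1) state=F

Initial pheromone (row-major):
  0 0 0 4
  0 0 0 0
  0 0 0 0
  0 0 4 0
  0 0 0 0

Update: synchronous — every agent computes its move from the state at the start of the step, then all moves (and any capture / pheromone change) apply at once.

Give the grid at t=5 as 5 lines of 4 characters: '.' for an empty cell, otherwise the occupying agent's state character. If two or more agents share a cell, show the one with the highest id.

t=1: a0@(1,0) a1@(3,2) a2@(0,3) a3@(0,3) a4@(0,0) | pheromone: 1 0 0 5 / 1 0 0 0 / 0 0 0 0 / 0 0 4 0 / 0 0 0 0
t=2: a0@(0,3) a1@(3,2) a2@(0,3) a3@(0,3) a4@(0,3) | pheromone: 0 0 0 8 / 0 0 0 0 / 0 0 0 0 / 0 0 4 0 / 0 0 0 0
t=3: a0@(0,3) a1@(3,2) a2@(0,3) a3@(0,3) a4@(0,3) | pheromone: 0 0 0 11 / 0 0 0 0 / 0 0 0 0 / 0 0 4 0 / 0 0 0 0
t=4: a0@(0,3) a1@(3,2) a2@(0,3) a3@(0,3) a4@(0,3) | pheromone: 0 0 0 14 / 0 0 0 0 / 0 0 0 0 / 0 0 4 0 / 0 0 0 0
t=5: a0@(0,3) a1@(3,2) a2@(0,3) a3@(0,3) a4@(0,3) | pheromone: 0 0 0 17 / 0 0 0 0 / 0 0 0 0 / 0 0 4 0 / 0 0 0 0

...F
....
....
..F.
....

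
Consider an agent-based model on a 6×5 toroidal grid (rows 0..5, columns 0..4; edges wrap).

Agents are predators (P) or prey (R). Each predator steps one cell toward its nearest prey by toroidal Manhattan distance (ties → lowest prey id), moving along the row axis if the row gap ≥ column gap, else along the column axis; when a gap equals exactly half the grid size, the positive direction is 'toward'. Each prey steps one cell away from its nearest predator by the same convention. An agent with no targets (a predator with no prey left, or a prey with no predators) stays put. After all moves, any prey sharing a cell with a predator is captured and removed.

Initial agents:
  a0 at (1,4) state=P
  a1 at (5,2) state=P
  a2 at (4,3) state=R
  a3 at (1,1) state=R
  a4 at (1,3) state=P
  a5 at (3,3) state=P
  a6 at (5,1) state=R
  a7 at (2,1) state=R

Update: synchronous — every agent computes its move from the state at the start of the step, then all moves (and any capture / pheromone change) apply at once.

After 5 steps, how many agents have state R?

t=1: a0@(1,0):P a1@(5,1):P a2@(5,3):R a4@(1,2):P a5@(4,3):P a6@(5,0):R a7@(2,2):R
t=2: a0@(0,0):P a1@(5,0):P a2@(0,3):R a4@(2,2):P a5@(5,3):P a6@(5,4):R a7@(3,2):R
t=3: a0@(0,4):P a1@(5,4):P a2@(1,3):R a4@(3,2):P a5@(0,3):P a6@(5,3):R a7@(4,2):R
t=4: a0@(1,4):P a1@(5,3):P a2@(2,3):R a4@(4,2):P a5@(1,3):P a6@(5,2):R a7@(5,2):R
t=5: a0@(2,4):P a1@(5,2):P a2@(3,3):R a4@(5,2):P a5@(2,3):P a6@(5,1):R a7@(5,1):R

3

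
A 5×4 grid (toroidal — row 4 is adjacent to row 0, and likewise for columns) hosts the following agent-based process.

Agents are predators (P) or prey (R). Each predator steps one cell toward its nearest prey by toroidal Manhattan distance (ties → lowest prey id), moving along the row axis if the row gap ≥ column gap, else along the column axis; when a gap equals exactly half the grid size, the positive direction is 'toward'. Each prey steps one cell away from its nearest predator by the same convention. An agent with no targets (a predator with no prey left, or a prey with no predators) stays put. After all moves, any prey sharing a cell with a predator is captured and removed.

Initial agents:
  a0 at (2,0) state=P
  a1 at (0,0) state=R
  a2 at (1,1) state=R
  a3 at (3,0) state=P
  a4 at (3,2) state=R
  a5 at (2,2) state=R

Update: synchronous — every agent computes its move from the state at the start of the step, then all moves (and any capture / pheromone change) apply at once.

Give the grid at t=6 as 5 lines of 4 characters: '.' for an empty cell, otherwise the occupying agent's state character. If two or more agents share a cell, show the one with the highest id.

t=1: a0@(1,0):P a2@(0,1):R a3@(4,0):P a4@(3,1):R a5@(2,1):R
t=2: a0@(0,0):P a2@(4,1):R a3@(0,0):P a4@(2,1):R a5@(3,1):R
t=3: a0@(4,0):P a2@(3,1):R a3@(4,0):P a4@(3,1):R a5@(2,1):R
t=4: a0@(3,0):P a2@(2,1):R a3@(3,0):P a4@(2,1):R a5@(1,1):R
t=5: a0@(2,0):P a2@(1,1):R a3@(2,0):P a4@(1,1):R a5@(0,1):R
t=6: a0@(1,0):P a2@(0,1):R a3@(1,0):P a4@(0,1):R a5@(4,1):R

.R..
P...
....
....
.R..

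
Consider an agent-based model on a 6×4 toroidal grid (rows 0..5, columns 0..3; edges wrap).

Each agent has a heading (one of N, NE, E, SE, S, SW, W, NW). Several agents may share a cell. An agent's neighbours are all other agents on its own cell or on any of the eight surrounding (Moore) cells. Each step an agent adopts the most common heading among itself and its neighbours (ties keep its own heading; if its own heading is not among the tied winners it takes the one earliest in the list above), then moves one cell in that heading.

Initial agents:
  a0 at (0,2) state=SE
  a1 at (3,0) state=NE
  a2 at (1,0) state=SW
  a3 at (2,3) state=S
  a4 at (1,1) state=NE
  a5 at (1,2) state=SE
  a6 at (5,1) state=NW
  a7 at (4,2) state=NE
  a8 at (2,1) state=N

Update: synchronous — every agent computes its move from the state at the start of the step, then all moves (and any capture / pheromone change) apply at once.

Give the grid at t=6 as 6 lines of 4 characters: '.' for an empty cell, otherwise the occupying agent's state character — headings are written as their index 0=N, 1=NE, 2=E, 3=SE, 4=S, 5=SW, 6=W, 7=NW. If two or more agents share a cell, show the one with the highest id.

3..3
3.33
3...
....
....
....

t=1: a0@(1,3):SE a1@(2,1):NE a2@(2,3):SW a3@(3,3):S a4@(2,2):SE a5@(2,3):SE a6@(4,0):NW a7@(3,3):NE a8@(1,2):NE
t=2: a0@(2,0):SE a1@(1,2):NE a2@(3,0):SE a3@(4,0):SE a4@(3,3):SE a5@(3,0):SE a6@(3,3):NW a7@(4,0):SE a8@(2,3):SE
t=3: a0@(3,1):SE a1@(0,3):NE a2@(4,1):SE a3@(5,1):SE a4@(4,0):SE a5@(4,1):SE a6@(4,0):SE a7@(5,1):SE a8@(3,0):SE
t=4: a0@(4,2):SE a1@(5,0):NE a2@(5,2):SE a3@(0,2):SE a4@(5,1):SE a5@(5,2):SE a6@(5,1):SE a7@(0,2):SE a8@(4,1):SE
t=5: a0@(5,3):SE a1@(0,1):SE a2@(0,3):SE a3@(1,3):SE a4@(0,2):SE a5@(0,3):SE a6@(0,2):SE a7@(1,3):SE a8@(5,2):SE
t=6: a0@(0,0):SE a1@(1,2):SE a2@(1,0):SE a3@(2,0):SE a4@(1,3):SE a5@(1,0):SE a6@(1,3):SE a7@(2,0):SE a8@(0,3):SE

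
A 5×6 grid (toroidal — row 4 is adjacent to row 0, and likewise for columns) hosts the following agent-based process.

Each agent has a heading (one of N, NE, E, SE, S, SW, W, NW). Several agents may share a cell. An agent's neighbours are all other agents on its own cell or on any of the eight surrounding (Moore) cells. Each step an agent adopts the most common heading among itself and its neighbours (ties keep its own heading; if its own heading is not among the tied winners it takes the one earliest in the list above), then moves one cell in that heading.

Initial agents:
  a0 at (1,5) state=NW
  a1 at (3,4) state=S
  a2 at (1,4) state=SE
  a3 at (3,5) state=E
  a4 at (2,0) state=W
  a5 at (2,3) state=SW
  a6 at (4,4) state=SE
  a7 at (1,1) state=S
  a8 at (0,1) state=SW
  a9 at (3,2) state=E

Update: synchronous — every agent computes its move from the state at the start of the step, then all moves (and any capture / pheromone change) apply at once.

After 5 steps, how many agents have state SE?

6

t=1: a0@(0,4):NW a1@(4,4):S a2@(2,5):SE a3@(3,0):E a4@(2,5):W a5@(3,2):SW a6@(0,5):SE a7@(2,1):S a8@(1,0):SW a9@(3,3):E
t=2: a0@(4,3):NW a1@(0,4):S a2@(3,0):SE a3@(3,1):E a4@(2,4):W a5@(4,1):SW a6@(1,0):SE a7@(3,0):SW a8@(2,1):SE a9@(3,4):E
t=3: a0@(3,2):NW a1@(1,4):S a2@(4,1):SE a3@(4,2):SE a4@(2,3):W a5@(0,0):SW a6@(2,1):SE a7@(4,5):SW a8@(3,2):SE a9@(3,5):E
t=4: a0@(4,3):SE a1@(2,4):S a2@(0,2):SE a3@(0,3):SE a4@(2,2):W a5@(1,5):SW a6@(3,2):SE a7@(0,4):SW a8@(4,3):SE a9@(3,0):E
t=5: a0@(0,4):SE a1@(3,4):S a2@(1,3):SE a3@(1,4):SE a4@(2,1):W a5@(2,4):SW a6@(4,3):SE a7@(1,5):SE a8@(0,4):SE a9@(3,1):E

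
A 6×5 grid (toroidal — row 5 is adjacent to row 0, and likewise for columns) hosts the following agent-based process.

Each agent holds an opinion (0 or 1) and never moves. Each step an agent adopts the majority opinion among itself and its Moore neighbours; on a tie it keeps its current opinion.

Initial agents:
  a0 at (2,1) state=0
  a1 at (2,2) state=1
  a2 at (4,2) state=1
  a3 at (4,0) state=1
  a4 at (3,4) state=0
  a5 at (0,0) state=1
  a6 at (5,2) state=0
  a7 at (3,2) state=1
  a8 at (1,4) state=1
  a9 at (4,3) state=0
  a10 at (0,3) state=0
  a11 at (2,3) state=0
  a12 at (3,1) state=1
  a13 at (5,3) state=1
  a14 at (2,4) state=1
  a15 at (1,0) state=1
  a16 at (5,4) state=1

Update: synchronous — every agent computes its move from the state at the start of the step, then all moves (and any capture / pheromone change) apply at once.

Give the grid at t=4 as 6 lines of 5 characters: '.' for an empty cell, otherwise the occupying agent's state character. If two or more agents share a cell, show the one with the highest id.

1..1.
1...1
.1111
.11.1
1.11.
..111

t=1: a0@(2,1):1 a1@(2,2):1 a2@(4,2):1 a3@(4,0):1 a4@(3,4):0 a5@(0,0):1 a6@(5,2):0 a7@(3,2):1 a8@(1,4):1 a9@(4,3):1 a10@(0,3):1 a11@(2,3):1 a12@(3,1):1 a13@(5,3):1 a14@(2,4):1 a15@(1,0):1 a16@(5,4):1
t=2: a0@(2,1):1 a1@(2,2):1 a2@(4,2):1 a3@(4,0):1 a4@(3,4):1 a5@(0,0):1 a6@(5,2):1 a7@(3,2):1 a8@(1,4):1 a9@(4,3):1 a10@(0,3):1 a11@(2,3):1 a12@(3,1):1 a13@(5,3):1 a14@(2,4):1 a15@(1,0):1 a16@(5,4):1
t=3: (unchanged — steady state)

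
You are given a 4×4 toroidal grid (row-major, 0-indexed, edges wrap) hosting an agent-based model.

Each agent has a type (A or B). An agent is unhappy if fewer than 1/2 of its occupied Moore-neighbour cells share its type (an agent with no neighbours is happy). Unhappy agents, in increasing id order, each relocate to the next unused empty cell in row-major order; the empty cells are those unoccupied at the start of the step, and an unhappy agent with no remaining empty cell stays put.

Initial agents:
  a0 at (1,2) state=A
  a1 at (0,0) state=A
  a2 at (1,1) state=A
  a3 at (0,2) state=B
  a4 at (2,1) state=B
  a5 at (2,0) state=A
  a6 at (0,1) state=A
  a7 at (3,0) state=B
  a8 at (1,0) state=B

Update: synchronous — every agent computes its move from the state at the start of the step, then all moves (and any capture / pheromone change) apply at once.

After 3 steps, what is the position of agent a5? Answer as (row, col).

t=1: a0@(1,2):A a1@(0,0):A a2@(1,1):A a3@(0,3):B a4@(1,3):B a5@(2,2):A a6@(0,1):A a7@(2,3):B a8@(3,1):B
t=2: a0@(1,2):A a1@(0,2):A a2@(1,1):A a3@(1,0):B a4@(2,0):B a5@(2,1):A a6@(0,1):A a7@(3,0):B a8@(3,2):B
t=3: a0@(1,2):A a1@(0,2):A a2@(1,1):A a3@(0,0):B a4@(2,0):B a5@(0,3):A a6@(0,1):A a7@(1,3):B a8@(2,2):B

(0, 3)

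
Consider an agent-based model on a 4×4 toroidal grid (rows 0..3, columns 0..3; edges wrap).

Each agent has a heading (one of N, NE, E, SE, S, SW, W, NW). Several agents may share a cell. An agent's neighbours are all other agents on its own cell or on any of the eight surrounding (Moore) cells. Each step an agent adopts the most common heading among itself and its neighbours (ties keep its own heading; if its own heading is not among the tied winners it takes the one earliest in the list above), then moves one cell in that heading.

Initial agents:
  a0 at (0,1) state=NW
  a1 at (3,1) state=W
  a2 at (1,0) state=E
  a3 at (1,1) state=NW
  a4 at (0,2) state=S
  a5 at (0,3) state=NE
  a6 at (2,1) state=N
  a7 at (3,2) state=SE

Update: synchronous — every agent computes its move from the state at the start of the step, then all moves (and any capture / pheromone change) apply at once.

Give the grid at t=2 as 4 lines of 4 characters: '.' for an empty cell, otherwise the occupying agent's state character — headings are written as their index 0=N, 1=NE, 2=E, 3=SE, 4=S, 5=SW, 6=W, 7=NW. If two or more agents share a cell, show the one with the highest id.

t=1: a0@(3,0):NW a1@(3,0):W a2@(0,3):NW a3@(0,0):NW a4@(3,1):NW a5@(3,0):NE a6@(1,1):N a7@(0,3):SE
t=2: a0@(2,3):NW a1@(2,3):NW a2@(3,2):NW a3@(3,3):NW a4@(2,0):NW a5@(2,3):NW a6@(0,1):N a7@(3,2):NW

.0..
....
7..7
..77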